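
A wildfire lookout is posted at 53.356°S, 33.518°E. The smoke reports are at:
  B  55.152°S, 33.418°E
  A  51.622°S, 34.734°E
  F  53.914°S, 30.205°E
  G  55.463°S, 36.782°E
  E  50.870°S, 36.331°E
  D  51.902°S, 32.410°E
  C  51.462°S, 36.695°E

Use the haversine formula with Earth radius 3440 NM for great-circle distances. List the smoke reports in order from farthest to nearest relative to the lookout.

Computing each great-circle distance from 53.356°S, 33.518°E:
E 50.870°S, 36.331°E: 181.7 NM
G 55.463°S, 36.782°E: 170.3 NM
C 51.462°S, 36.695°E: 162.7 NM
F 53.914°S, 30.205°E: 122.6 NM
A 51.622°S, 34.734°E: 113.2 NM
B 55.152°S, 33.418°E: 107.9 NM
D 51.902°S, 32.410°E: 96.2 NM

E, G, C, F, A, B, D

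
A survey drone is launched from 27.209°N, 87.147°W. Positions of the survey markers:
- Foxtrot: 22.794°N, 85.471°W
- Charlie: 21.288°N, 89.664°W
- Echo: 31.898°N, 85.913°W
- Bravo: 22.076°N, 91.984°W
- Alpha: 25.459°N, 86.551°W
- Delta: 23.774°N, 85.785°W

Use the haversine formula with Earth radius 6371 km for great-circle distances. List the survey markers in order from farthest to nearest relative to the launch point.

Bravo, Charlie, Echo, Foxtrot, Delta, Alpha

Computing each great-circle distance from 27.209°N, 87.147°W:
Bravo 22.076°N, 91.984°W: 751.3 km
Charlie 21.288°N, 89.664°W: 706.0 km
Echo 31.898°N, 85.913°W: 534.9 km
Foxtrot 22.794°N, 85.471°W: 519.1 km
Delta 23.774°N, 85.785°W: 405.7 km
Alpha 25.459°N, 86.551°W: 203.5 km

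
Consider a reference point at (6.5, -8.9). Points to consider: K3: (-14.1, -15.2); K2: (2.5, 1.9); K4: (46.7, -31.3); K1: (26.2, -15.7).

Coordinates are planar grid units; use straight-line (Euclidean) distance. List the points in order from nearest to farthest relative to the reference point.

Distances from the reference point:
K2 (2.5, 1.9): 11.5
K1 (26.2, -15.7): 20.8
K3 (-14.1, -15.2): 21.5
K4 (46.7, -31.3): 46.0

K2, K1, K3, K4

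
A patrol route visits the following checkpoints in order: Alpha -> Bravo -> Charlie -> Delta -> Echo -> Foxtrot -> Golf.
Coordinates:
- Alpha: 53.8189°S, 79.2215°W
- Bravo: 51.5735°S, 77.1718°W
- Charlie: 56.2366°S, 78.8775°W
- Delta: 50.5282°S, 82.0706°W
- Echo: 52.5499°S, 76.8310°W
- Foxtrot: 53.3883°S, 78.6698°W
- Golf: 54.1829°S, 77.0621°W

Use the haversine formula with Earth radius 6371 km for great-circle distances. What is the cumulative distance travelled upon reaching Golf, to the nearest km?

Leg distances:
Alpha→Bravo: 285.3 km  (cumulative 285.3 km)
Bravo→Charlie: 530.4 km  (cumulative 815.7 km)
Charlie→Delta: 669.0 km  (cumulative 1484.6 km)
Delta→Echo: 426.3 km  (cumulative 1910.9 km)
Echo→Foxtrot: 154.4 km  (cumulative 2065.4 km)
Foxtrot→Golf: 137.7 km  (cumulative 2203.1 km)
Cumulative distance at Golf ≈ 2203 km.

2203 km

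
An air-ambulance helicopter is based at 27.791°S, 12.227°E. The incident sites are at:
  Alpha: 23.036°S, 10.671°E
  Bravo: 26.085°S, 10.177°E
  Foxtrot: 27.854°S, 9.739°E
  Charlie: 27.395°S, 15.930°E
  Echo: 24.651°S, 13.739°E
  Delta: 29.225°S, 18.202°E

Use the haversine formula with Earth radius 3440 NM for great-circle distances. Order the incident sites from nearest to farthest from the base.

Distances from the base:
Foxtrot 27.854°S, 9.739°E: 132.2 NM
Bravo 26.085°S, 10.177°E: 150.1 NM
Charlie 27.395°S, 15.930°E: 198.5 NM
Echo 24.651°S, 13.739°E: 205.4 NM
Alpha 23.036°S, 10.671°E: 297.7 NM
Delta 29.225°S, 18.202°E: 326.7 NM

Foxtrot, Bravo, Charlie, Echo, Alpha, Delta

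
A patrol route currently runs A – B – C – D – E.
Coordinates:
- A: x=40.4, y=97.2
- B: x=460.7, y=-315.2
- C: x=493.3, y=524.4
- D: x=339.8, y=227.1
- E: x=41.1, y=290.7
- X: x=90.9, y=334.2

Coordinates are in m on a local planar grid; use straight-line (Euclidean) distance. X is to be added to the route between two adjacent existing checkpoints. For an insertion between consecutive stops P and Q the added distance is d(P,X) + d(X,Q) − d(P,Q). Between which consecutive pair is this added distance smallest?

Added distance for inserting X between each consecutive pair:
A–B: 400.8 m
B–C: 352.2 m
C–D: 381.5 m
D–E: 31.7 m
Smallest added distance is 31.7 m, inserting between D and E.

between D and E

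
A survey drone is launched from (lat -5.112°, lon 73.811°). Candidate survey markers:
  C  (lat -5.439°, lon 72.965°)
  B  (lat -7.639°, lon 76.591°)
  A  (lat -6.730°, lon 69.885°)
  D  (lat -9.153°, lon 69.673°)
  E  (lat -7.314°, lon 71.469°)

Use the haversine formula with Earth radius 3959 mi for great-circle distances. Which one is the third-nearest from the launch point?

Distances from the launch point ((lat -5.112°, lon 73.811°)):
C: 62.4 mi
E: 221.4 mi
B: 258.7 mi
A: 292.1 mi
D: 398.0 mi
The third-nearest is B at 258.7 mi.

B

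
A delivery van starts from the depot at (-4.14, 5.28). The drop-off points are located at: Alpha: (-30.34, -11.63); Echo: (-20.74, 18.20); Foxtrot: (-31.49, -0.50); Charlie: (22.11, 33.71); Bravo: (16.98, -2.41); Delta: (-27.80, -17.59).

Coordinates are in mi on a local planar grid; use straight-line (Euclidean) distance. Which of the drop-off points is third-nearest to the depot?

Foxtrot

Distances from the depot ((-4.14, 5.28)):
Echo: 21.0 mi
Bravo: 22.5 mi
Foxtrot: 28.0 mi
Alpha: 31.2 mi
Delta: 32.9 mi
Charlie: 38.7 mi
The third-nearest is Foxtrot at 28.0 mi.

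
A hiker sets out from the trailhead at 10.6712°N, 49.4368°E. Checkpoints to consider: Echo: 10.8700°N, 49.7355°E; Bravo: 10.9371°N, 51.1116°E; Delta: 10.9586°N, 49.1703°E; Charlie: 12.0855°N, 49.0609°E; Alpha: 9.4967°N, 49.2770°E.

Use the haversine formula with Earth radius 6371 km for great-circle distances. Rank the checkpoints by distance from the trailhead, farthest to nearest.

Bravo, Charlie, Alpha, Delta, Echo

Computing each great-circle distance from 10.6712°N, 49.4368°E:
Bravo 10.9371°N, 51.1116°E: 185.3 km
Charlie 12.0855°N, 49.0609°E: 162.5 km
Alpha 9.4967°N, 49.2770°E: 131.8 km
Delta 10.9586°N, 49.1703°E: 43.2 km
Echo 10.8700°N, 49.7355°E: 39.4 km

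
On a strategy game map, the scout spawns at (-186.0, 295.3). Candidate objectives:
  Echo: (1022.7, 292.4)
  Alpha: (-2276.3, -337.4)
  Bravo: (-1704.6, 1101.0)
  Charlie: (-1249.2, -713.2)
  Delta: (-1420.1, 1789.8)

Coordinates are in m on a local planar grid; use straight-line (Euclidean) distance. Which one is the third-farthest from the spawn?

Distances from the spawn ((-186.0, 295.3)):
Alpha: 2184.0 m
Delta: 1938.2 m
Bravo: 1719.1 m
Charlie: 1465.4 m
Echo: 1208.7 m
The third-farthest is Bravo at 1719.1 m.

Bravo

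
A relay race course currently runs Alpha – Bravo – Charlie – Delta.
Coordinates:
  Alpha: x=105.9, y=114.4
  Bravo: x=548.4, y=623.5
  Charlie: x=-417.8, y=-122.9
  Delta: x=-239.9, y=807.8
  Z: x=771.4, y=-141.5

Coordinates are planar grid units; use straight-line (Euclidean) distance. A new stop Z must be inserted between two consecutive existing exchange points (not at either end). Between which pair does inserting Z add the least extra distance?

Added distance for inserting Z between each consecutive pair:
Alpha–Bravo: 835.3
Bravo–Charlie: 765.3
Charlie–Delta: 1628.8
Smallest added distance is 765.3, inserting between Bravo and Charlie.

between Bravo and Charlie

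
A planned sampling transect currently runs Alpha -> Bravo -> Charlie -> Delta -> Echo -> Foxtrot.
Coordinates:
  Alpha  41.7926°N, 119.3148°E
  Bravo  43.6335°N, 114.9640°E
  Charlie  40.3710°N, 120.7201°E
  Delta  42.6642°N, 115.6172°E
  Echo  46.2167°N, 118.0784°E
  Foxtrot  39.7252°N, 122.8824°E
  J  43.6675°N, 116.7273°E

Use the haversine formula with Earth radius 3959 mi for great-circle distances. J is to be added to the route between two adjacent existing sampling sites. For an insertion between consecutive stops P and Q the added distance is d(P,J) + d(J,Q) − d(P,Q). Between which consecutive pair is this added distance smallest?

Added distance for inserting J between each consecutive pair:
Alpha–Bravo: 17.8 mi
Bravo–Charlie: 23.0 mi
Charlie–Delta: 87.6 mi
Delta–Echo: 3.4 mi
Echo–Foxtrot: 96.5 mi
Smallest added distance is 3.4 mi, inserting between Delta and Echo.

between Delta and Echo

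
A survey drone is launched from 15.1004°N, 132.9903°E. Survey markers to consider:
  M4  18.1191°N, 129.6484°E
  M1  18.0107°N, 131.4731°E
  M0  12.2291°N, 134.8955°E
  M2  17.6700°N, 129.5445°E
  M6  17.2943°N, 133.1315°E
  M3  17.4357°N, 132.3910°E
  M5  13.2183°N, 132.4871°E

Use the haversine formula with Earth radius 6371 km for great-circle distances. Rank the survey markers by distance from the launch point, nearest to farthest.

Distances from the launch point:
M5 13.2183°N, 132.4871°E: 216.2 km
M6 17.2943°N, 133.1315°E: 244.4 km
M3 17.4357°N, 132.3910°E: 267.4 km
M1 18.0107°N, 131.4731°E: 361.8 km
M0 12.2291°N, 134.8955°E: 379.9 km
M2 17.6700°N, 129.5445°E: 465.5 km
M4 18.1191°N, 129.6484°E: 489.3 km

M5, M6, M3, M1, M0, M2, M4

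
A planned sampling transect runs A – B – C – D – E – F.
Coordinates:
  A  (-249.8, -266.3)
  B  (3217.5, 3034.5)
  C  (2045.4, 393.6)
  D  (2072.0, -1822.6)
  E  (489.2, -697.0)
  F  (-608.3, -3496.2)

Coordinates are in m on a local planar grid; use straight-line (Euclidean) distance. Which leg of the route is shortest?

Leg distances:
A→B: 4787.2 m
B→C: 2889.3 m
C→D: 2216.4 m
D→E: 1942.2 m
E→F: 3006.7 m
The shortest leg is D–E at 1942.2 m.

D–E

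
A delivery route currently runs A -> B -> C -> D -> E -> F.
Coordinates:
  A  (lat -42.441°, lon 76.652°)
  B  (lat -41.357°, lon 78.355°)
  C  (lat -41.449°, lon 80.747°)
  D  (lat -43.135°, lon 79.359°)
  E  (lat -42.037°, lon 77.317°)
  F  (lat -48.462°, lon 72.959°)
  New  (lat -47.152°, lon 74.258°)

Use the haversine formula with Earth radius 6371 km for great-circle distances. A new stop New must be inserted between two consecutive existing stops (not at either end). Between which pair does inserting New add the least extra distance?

between E and F

Added distance for inserting New between each consecutive pair:
A–B: 1093.4 km
B–C: 1339.5 km
C–D: 1197.1 km
D–E: 1010.4 km
E–F: 1.7 km
Smallest added distance is 1.7 km, inserting between E and F.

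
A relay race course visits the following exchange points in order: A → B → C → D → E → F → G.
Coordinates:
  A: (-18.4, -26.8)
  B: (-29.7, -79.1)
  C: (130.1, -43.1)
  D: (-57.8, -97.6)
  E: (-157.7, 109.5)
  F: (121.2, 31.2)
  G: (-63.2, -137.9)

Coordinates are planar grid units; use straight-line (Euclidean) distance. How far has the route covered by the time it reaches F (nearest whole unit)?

Leg distances:
A→B: 53.5  (cumulative 53.5)
B→C: 163.8  (cumulative 217.3)
C→D: 195.6  (cumulative 413.0)
D→E: 229.9  (cumulative 642.9)
E→F: 289.7  (cumulative 932.6)
Cumulative distance at F ≈ 933.

933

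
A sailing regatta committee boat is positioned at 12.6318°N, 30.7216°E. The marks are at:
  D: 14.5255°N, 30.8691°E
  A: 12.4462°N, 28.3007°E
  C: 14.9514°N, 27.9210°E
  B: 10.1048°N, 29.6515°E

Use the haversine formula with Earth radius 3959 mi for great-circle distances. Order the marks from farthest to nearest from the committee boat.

C, B, A, D

Distances from the committee boat:
C 14.9514°N, 27.9210°E: 247.0 mi
B 10.1048°N, 29.6515°E: 189.1 mi
A 12.4462°N, 28.3007°E: 163.8 mi
D 14.5255°N, 30.8691°E: 131.2 mi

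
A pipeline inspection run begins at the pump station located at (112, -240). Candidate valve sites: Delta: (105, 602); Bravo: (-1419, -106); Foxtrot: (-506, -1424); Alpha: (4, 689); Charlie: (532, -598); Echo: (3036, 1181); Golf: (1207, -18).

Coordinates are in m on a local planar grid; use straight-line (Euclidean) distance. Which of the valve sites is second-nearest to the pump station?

Distances from the pump station ((112, -240)):
Charlie: 551.9 m
Delta: 842.0 m
Alpha: 935.3 m
Golf: 1117.3 m
Foxtrot: 1335.6 m
Bravo: 1536.9 m
Echo: 3251.0 m
The second-nearest is Delta at 842.0 m.

Delta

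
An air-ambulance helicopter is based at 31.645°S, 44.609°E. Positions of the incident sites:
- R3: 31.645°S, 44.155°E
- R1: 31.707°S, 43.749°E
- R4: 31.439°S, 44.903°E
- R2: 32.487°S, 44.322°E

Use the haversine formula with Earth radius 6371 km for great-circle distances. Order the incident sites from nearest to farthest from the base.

Distances from the base:
R4 31.439°S, 44.903°E: 36.1 km
R3 31.645°S, 44.155°E: 43.0 km
R1 31.707°S, 43.749°E: 81.7 km
R2 32.487°S, 44.322°E: 97.5 km

R4, R3, R1, R2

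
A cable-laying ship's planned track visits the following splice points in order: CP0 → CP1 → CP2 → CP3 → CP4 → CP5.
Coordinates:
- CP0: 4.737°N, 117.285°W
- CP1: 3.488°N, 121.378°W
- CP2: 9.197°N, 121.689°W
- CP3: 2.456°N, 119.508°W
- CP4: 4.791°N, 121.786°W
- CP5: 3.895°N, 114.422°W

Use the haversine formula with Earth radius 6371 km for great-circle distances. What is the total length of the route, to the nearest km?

3083 km

Leg distances:
CP0→CP1: 474.7 km  (cumulative 474.7 km)
CP1→CP2: 635.7 km  (cumulative 1110.5 km)
CP2→CP3: 787.4 km  (cumulative 1897.8 km)
CP3→CP4: 362.4 km  (cumulative 2260.2 km)
CP4→CP5: 822.5 km  (cumulative 3082.7 km)
Total route length ≈ 3083 km.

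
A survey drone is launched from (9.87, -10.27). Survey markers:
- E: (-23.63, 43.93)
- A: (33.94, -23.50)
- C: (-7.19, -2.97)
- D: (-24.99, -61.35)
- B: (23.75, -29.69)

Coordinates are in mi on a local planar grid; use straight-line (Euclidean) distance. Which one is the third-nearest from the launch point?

A

Distances from the launch point ((9.87, -10.27)):
C: 18.6 mi
B: 23.9 mi
A: 27.5 mi
D: 61.8 mi
E: 63.7 mi
The third-nearest is A at 27.5 mi.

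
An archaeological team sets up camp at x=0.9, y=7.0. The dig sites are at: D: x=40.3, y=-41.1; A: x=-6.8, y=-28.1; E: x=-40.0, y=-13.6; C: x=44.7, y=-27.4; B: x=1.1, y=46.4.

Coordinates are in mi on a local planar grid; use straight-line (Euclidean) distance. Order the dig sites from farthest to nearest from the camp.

D, C, E, B, A

Distance from the camp at x=0.9, y=7.0 to each:
D x=40.3, y=-41.1: 62.2 mi
C x=44.7, y=-27.4: 55.7 mi
E x=-40.0, y=-13.6: 45.8 mi
B x=1.1, y=46.4: 39.4 mi
A x=-6.8, y=-28.1: 35.9 mi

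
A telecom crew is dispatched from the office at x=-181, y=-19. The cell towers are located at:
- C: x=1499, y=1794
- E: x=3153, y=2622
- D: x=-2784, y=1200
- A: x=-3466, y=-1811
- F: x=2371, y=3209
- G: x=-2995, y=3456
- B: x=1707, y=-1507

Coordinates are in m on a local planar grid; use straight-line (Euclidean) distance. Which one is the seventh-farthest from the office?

Distance to each, sorted:
G: 4471.5 m
E: 4253.3 m
F: 4114.9 m
A: 3742.0 m
D: 2874.3 m
C: 2471.7 m
B: 2403.9 m
The seventh-farthest is B at 2403.9 m.

B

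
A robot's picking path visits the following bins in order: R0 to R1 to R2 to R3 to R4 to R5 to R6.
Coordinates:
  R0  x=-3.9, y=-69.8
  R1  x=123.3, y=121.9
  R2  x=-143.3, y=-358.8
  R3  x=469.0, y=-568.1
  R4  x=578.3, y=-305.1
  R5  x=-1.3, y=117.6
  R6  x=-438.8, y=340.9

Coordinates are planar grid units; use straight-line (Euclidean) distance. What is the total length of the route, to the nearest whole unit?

2920

Leg distances:
R0→R1: 230.1  (cumulative 230.1)
R1→R2: 549.7  (cumulative 779.7)
R2→R3: 647.1  (cumulative 1426.8)
R3→R4: 284.8  (cumulative 1711.6)
R4→R5: 717.4  (cumulative 2429.0)
R5→R6: 491.2  (cumulative 2920.2)
Total route length ≈ 2920.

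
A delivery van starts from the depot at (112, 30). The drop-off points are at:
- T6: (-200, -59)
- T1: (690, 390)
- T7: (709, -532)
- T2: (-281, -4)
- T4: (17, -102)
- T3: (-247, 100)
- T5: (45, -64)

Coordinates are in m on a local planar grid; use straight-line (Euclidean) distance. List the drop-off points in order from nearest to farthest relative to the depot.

Computing each straight-line distance from (112, 30):
T5 (45, -64): 115.4 m
T4 (17, -102): 162.6 m
T6 (-200, -59): 324.4 m
T3 (-247, 100): 365.8 m
T2 (-281, -4): 394.5 m
T1 (690, 390): 680.9 m
T7 (709, -532): 819.9 m

T5, T4, T6, T3, T2, T1, T7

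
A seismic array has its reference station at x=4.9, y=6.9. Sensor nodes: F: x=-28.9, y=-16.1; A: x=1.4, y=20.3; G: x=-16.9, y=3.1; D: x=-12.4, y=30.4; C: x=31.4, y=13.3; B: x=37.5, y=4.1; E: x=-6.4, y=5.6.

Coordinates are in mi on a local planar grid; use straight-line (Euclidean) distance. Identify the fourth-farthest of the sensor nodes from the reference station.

Distances from the reference station (x=4.9, y=6.9):
F: 40.9 mi
B: 32.7 mi
D: 29.2 mi
C: 27.3 mi
G: 22.1 mi
A: 13.8 mi
E: 11.4 mi
The fourth-farthest is C at 27.3 mi.

C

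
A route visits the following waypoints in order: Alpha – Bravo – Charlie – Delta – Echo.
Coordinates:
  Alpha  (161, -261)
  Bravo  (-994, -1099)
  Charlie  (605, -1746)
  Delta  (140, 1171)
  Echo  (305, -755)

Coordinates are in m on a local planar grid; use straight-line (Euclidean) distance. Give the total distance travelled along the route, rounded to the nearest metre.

8039 m

Leg distances:
Alpha→Bravo: 1427.0 m  (cumulative 1427.0 m)
Bravo→Charlie: 1724.9 m  (cumulative 3151.9 m)
Charlie→Delta: 2953.8 m  (cumulative 6105.7 m)
Delta→Echo: 1933.1 m  (cumulative 8038.8 m)
Total route length ≈ 8039 m.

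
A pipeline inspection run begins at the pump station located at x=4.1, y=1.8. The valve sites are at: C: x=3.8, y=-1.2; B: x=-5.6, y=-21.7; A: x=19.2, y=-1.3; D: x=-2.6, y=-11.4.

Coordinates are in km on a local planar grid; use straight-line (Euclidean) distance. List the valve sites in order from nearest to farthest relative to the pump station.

C, D, A, B

Distances from the pump station:
C x=3.8, y=-1.2: 3.0 km
D x=-2.6, y=-11.4: 14.8 km
A x=19.2, y=-1.3: 15.4 km
B x=-5.6, y=-21.7: 25.4 km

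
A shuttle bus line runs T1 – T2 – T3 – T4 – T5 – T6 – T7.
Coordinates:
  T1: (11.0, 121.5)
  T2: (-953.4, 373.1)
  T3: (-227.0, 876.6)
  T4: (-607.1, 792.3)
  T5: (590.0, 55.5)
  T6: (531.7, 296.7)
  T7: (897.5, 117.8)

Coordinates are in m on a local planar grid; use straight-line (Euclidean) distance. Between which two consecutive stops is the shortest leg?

Leg distances:
T1→T2: 996.7 m
T2→T3: 883.8 m
T3→T4: 389.3 m
T4→T5: 1405.7 m
T5→T6: 248.1 m
T6→T7: 407.2 m
The shortest leg is T5–T6 at 248.1 m.

T5–T6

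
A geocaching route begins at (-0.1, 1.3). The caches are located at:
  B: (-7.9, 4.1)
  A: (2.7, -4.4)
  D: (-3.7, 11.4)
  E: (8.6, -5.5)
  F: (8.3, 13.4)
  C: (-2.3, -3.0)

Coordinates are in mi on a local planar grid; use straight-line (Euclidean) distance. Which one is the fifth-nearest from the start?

E

Distances from the start ((-0.1, 1.3)):
C: 4.8 mi
A: 6.4 mi
B: 8.3 mi
D: 10.7 mi
E: 11.0 mi
F: 14.7 mi
The fifth-nearest is E at 11.0 mi.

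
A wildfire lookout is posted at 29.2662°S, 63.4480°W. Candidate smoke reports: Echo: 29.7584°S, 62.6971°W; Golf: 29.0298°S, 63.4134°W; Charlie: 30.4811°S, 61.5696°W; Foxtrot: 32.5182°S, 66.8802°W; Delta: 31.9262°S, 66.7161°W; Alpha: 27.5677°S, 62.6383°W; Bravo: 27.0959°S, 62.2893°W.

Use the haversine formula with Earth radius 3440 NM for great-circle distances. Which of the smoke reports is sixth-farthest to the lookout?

Echo

Distance to each, sorted:
Foxtrot: 263.4 NM
Delta: 232.4 NM
Bravo: 144.0 NM
Charlie: 122.0 NM
Alpha: 110.6 NM
Echo: 49.1 NM
Golf: 14.3 NM
The sixth-farthest is Echo at 49.1 NM.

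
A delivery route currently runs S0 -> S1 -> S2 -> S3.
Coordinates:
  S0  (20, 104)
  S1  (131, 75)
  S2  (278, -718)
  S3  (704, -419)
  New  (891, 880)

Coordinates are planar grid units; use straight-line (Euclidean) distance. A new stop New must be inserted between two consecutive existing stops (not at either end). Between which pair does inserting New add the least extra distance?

between S1 and S2

Added distance for inserting New between each consecutive pair:
S0–S1: 2158.9
S1–S2: 2012.1
S2–S3: 2503.5
Smallest added distance is 2012.1, inserting between S1 and S2.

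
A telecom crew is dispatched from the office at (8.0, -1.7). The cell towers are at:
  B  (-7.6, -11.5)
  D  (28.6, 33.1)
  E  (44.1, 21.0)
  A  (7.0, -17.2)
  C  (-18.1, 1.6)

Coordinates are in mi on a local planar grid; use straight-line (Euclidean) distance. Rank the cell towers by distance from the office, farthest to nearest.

Distance from the office at (8.0, -1.7) to each:
E (44.1, 21.0): 42.6 mi
D (28.6, 33.1): 40.4 mi
C (-18.1, 1.6): 26.3 mi
B (-7.6, -11.5): 18.4 mi
A (7.0, -17.2): 15.5 mi

E, D, C, B, A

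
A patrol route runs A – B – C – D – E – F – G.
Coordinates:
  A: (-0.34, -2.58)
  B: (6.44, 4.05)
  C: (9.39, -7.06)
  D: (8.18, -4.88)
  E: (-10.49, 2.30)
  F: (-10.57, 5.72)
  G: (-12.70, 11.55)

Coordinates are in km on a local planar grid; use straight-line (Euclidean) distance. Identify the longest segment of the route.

Leg distances:
A→B: 9.5 km
B→C: 11.5 km
C→D: 2.5 km
D→E: 20.0 km
E→F: 3.4 km
F→G: 6.2 km
The longest leg is D–E at 20.0 km.

D–E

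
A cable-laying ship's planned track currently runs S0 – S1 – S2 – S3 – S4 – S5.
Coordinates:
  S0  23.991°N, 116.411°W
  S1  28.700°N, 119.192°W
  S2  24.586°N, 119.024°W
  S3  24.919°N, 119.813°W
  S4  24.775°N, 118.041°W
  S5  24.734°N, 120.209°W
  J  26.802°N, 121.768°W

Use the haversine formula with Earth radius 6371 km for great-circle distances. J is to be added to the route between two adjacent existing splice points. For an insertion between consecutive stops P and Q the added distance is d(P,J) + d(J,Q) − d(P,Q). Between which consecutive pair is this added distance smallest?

between S1 and S2

Added distance for inserting J between each consecutive pair:
S0–S1: 359.7 km
S1–S2: 241.2 km
S2–S3: 567.9 km
S3–S4: 542.9 km
S4–S5: 494.9 km
Smallest added distance is 241.2 km, inserting between S1 and S2.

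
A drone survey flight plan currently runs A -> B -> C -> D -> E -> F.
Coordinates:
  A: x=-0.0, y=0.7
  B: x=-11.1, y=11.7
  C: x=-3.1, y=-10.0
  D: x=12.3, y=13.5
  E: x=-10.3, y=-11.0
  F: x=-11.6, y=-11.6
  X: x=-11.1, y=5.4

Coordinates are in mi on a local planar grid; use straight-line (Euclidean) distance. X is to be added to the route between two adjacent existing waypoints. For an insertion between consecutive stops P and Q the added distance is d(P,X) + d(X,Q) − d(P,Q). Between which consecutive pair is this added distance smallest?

between B and C

Added distance for inserting X between each consecutive pair:
A–B: 2.7 mi
B–C: 0.5 mi
C–D: 14.0 mi
D–E: 7.8 mi
E–F: 32.0 mi
Smallest added distance is 0.5 mi, inserting between B and C.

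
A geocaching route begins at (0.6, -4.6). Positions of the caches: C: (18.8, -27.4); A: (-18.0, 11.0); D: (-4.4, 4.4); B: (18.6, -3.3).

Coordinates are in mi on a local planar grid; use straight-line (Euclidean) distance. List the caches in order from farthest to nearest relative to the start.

C, A, B, D

Distances from the start:
C (18.8, -27.4): 29.2 mi
A (-18.0, 11.0): 24.3 mi
B (18.6, -3.3): 18.0 mi
D (-4.4, 4.4): 10.3 mi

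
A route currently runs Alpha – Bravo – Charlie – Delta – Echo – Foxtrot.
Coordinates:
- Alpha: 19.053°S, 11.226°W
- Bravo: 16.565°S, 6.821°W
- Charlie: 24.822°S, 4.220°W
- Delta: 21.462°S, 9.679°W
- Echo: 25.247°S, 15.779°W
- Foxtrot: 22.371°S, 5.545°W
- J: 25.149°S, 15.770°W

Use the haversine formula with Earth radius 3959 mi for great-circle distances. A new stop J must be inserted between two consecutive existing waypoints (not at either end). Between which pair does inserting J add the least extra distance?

Added distance for inserting J between each consecutive pair:
Alpha–Bravo: 1002.3 mi
Bravo–Charlie: 956.3 mi
Charlie–Delta: 769.0 mi
Delta–Echo: 2.7 mi
Echo–Foxtrot: 4.5 mi
Smallest added distance is 2.7 mi, inserting between Delta and Echo.

between Delta and Echo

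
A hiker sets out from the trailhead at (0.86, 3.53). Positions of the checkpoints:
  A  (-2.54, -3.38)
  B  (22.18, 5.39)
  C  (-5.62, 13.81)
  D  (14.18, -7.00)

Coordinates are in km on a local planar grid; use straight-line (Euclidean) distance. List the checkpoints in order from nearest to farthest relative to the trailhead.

A, C, D, B

Distance from the trailhead at (0.86, 3.53) to each:
A (-2.54, -3.38): 7.7 km
C (-5.62, 13.81): 12.2 km
D (14.18, -7.00): 17.0 km
B (22.18, 5.39): 21.4 km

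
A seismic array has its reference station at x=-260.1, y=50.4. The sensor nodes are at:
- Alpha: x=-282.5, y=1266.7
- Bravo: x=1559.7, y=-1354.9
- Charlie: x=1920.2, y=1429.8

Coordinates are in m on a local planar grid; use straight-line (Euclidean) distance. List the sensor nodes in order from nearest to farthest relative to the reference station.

Alpha, Bravo, Charlie

Distance from the reference station at x=-260.1, y=50.4 to each:
Alpha x=-282.5, y=1266.7: 1216.5 m
Bravo x=1559.7, y=-1354.9: 2299.2 m
Charlie x=1920.2, y=1429.8: 2580.0 m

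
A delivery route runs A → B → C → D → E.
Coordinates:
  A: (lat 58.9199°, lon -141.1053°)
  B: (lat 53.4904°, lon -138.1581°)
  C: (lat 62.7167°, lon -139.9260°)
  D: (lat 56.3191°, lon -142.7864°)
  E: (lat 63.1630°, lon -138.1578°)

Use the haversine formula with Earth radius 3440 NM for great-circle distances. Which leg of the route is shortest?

Leg distances:
A→B: 340.4 NM
B→C: 556.7 NM
C→D: 393.8 NM
D→E: 433.8 NM
The shortest leg is A–B at 340.4 NM.

A–B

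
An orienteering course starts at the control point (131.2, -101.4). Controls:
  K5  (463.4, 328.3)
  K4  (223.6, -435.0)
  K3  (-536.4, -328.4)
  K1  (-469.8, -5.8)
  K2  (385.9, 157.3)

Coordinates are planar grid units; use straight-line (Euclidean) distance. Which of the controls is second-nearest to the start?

Distances from the start ((131.2, -101.4)):
K4: 346.2
K2: 363.0
K5: 543.1
K1: 608.6
K3: 705.1
The second-nearest is K2 at 363.0.

K2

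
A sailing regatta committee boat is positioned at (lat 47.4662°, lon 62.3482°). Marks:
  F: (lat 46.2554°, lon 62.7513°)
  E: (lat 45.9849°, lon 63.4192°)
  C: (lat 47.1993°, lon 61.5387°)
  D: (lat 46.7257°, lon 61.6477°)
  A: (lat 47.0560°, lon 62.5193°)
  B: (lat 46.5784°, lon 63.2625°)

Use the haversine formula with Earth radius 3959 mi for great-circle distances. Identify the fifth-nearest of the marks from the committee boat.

F

Distance to each, sorted:
A: 29.5 mi
C: 42.2 mi
D: 60.9 mi
B: 75.0 mi
F: 85.8 mi
E: 114.2 mi
The fifth-nearest is F at 85.8 mi.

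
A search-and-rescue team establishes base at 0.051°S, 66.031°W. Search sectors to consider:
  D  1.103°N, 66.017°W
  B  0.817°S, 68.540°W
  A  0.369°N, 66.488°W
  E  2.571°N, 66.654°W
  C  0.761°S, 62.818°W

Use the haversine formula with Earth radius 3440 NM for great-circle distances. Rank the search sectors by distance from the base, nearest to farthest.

A, D, B, E, C

Distances from the base:
A 0.369°N, 66.488°W: 37.3 NM
D 1.103°N, 66.017°W: 69.3 NM
B 0.817°S, 68.540°W: 157.5 NM
E 2.571°N, 66.654°W: 161.8 NM
C 0.761°S, 62.818°W: 197.6 NM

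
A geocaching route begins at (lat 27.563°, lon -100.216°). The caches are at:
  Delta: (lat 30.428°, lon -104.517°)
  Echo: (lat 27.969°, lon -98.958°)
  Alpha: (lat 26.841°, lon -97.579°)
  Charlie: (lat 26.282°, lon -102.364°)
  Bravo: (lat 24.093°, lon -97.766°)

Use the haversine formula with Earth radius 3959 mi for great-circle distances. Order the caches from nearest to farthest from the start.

Echo, Charlie, Alpha, Bravo, Delta

Distances from the start:
Echo (lat 27.969°, lon -98.958°): 81.9 mi
Charlie (lat 26.282°, lon -102.364°): 159.2 mi
Alpha (lat 26.841°, lon -97.579°): 169.6 mi
Bravo (lat 24.093°, lon -97.766°): 284.1 mi
Delta (lat 30.428°, lon -104.517°): 326.7 mi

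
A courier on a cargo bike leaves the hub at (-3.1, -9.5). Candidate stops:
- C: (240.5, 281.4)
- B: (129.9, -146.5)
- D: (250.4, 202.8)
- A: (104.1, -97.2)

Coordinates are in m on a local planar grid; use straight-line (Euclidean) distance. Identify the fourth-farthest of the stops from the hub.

A

Distance to each, sorted:
C: 379.4 m
D: 330.7 m
B: 190.9 m
A: 138.5 m
The fourth-farthest is A at 138.5 m.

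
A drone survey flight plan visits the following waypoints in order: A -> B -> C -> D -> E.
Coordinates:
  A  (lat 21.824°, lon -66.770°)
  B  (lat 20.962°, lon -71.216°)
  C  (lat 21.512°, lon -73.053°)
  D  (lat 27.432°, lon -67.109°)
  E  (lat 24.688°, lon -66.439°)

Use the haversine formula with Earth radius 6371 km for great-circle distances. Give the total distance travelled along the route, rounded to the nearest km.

1874 km

Leg distances:
A→B: 470.2 km  (cumulative 470.2 km)
B→C: 200.0 km  (cumulative 670.1 km)
C→D: 891.4 km  (cumulative 1561.6 km)
D→E: 312.4 km  (cumulative 1873.9 km)
Total route length ≈ 1874 km.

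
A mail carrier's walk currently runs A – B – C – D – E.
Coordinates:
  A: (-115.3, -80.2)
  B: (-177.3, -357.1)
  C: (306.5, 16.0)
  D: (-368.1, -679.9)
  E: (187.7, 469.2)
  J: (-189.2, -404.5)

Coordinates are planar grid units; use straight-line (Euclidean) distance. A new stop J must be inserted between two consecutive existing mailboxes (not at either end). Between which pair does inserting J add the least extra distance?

Added distance for inserting J between each consecutive pair:
A–B: 97.7
B–C: 87.9
C–D: 9.2
D–E: 3.5
Smallest added distance is 3.5, inserting between D and E.

between D and E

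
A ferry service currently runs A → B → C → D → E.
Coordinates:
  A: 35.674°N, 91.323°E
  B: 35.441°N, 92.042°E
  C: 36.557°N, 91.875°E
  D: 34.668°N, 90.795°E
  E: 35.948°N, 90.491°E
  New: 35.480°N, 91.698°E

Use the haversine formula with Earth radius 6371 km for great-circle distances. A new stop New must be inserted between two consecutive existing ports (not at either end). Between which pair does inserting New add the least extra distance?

between A and B

Added distance for inserting New between each consecutive pair:
A–B: 1.6 km
B–C: 27.3 km
C–D: 11.3 km
D–E: 97.9 km
Smallest added distance is 1.6 km, inserting between A and B.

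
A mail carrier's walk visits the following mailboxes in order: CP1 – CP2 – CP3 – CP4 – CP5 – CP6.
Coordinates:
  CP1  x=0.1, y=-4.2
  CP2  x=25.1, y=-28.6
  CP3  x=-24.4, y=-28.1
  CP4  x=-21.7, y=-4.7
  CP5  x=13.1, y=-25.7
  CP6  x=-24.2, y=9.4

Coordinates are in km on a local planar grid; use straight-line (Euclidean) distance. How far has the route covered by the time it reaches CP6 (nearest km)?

Leg distances:
CP1→CP2: 34.9 km  (cumulative 34.9 km)
CP2→CP3: 49.5 km  (cumulative 84.4 km)
CP3→CP4: 23.6 km  (cumulative 108.0 km)
CP4→CP5: 40.6 km  (cumulative 148.6 km)
CP5→CP6: 51.2 km  (cumulative 199.9 km)
Cumulative distance at CP6 ≈ 200 km.

200 km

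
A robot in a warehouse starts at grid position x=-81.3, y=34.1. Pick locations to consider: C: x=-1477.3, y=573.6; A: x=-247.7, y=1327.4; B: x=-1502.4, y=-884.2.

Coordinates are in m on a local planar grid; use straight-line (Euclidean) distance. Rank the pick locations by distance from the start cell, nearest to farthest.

Distance from the start cell at x=-81.3, y=34.1 to each:
A x=-247.7, y=1327.4: 1304.0 m
C x=-1477.3, y=573.6: 1496.6 m
B x=-1502.4, y=-884.2: 1692.0 m

A, C, B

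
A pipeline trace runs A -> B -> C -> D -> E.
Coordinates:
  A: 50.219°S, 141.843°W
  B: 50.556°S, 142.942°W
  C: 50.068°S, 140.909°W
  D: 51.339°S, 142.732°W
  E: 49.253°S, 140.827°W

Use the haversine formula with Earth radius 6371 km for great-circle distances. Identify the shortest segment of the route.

Leg distances:
A→B: 86.5 km
B→C: 154.2 km
C→D: 190.9 km
D→E: 268.5 km
The shortest leg is A–B at 86.5 km.

A–B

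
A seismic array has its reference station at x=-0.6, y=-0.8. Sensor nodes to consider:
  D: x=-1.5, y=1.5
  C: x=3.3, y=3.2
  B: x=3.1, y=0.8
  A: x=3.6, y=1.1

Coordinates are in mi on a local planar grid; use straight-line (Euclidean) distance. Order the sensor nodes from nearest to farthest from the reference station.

Computing each straight-line distance from x=-0.6, y=-0.8:
D x=-1.5, y=1.5: 2.5 mi
B x=3.1, y=0.8: 4.0 mi
A x=3.6, y=1.1: 4.6 mi
C x=3.3, y=3.2: 5.6 mi

D, B, A, C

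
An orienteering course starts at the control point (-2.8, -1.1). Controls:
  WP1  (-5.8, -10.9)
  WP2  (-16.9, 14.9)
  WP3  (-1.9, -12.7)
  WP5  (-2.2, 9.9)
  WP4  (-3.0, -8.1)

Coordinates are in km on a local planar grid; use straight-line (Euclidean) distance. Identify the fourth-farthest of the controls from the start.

WP1

Distances from the start ((-2.8, -1.1)):
WP2: 21.3 km
WP3: 11.6 km
WP5: 11.0 km
WP1: 10.2 km
WP4: 7.0 km
The fourth-farthest is WP1 at 10.2 km.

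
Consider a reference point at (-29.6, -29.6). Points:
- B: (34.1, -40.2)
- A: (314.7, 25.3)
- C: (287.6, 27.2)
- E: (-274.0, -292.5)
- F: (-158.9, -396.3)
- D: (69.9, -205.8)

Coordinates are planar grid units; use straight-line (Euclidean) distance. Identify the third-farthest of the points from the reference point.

A

Distances from the reference point ((-29.6, -29.6)):
F: 388.8
E: 359.0
A: 348.6
C: 322.2
D: 202.4
B: 64.6
The third-farthest is A at 348.6.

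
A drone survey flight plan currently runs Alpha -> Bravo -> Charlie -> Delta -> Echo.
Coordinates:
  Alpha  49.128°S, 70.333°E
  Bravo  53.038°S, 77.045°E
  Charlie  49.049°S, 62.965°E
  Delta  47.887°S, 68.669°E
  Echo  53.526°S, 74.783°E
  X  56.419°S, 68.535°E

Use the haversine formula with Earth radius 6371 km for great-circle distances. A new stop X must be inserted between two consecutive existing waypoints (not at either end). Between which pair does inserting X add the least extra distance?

Added distance for inserting X between each consecutive pair:
Alpha–Bravo: 843.2 km
Bravo–Charlie: 485.8 km
Charlie–Delta: 1409.5 km
Delta–Echo: 700.8 km
Smallest added distance is 485.8 km, inserting between Bravo and Charlie.

between Bravo and Charlie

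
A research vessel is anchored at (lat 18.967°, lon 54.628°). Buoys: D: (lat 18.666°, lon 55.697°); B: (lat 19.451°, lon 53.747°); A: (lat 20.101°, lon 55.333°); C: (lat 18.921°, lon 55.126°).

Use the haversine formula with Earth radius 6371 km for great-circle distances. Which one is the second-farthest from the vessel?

Distance to each, sorted:
A: 146.1 km
D: 117.4 km
B: 107.0 km
C: 52.6 km
The second-farthest is D at 117.4 km.

D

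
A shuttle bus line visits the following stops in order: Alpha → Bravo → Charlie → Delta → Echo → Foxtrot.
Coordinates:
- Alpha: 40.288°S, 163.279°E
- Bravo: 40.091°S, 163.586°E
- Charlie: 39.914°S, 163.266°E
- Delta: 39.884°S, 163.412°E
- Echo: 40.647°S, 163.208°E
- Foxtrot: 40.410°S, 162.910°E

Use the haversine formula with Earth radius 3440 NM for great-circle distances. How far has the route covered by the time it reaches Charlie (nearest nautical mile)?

Leg distances:
Alpha→Bravo: 18.4 NM  (cumulative 18.4 NM)
Bravo→Charlie: 18.2 NM  (cumulative 36.5 NM)
Cumulative distance at Charlie ≈ 37 NM.

37 NM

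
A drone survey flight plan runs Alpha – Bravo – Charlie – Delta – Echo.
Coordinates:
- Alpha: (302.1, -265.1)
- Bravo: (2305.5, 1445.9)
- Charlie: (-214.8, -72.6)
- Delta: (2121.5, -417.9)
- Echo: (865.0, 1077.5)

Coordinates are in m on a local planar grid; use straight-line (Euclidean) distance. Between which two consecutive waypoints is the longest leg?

Leg distances:
Alpha→Bravo: 2634.6 m
Bravo→Charlie: 2942.4 m
Charlie→Delta: 2361.7 m
Delta→Echo: 1953.2 m
The longest leg is Bravo–Charlie at 2942.4 m.

Bravo–Charlie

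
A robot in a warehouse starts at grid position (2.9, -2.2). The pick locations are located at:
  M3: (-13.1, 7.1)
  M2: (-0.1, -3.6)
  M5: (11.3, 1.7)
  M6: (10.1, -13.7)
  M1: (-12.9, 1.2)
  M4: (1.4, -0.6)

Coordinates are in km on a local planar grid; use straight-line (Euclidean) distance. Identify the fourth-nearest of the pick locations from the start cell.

Distance to each, sorted:
M4: 2.2 km
M2: 3.3 km
M5: 9.3 km
M6: 13.6 km
M1: 16.2 km
M3: 18.5 km
The fourth-nearest is M6 at 13.6 km.

M6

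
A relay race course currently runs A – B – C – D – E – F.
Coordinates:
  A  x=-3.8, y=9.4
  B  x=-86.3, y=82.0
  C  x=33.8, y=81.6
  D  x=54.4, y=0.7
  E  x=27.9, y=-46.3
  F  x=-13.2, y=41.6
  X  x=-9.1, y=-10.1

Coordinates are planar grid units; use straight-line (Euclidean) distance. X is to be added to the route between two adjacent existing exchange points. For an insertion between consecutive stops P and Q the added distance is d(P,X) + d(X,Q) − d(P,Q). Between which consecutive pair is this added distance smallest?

Added distance for inserting X between each consecutive pair:
A–B: 30.5
B–C: 101.3
C–D: 82.2
D–E: 62.2
E–F: 6.6
Smallest added distance is 6.6, inserting between E and F.

between E and F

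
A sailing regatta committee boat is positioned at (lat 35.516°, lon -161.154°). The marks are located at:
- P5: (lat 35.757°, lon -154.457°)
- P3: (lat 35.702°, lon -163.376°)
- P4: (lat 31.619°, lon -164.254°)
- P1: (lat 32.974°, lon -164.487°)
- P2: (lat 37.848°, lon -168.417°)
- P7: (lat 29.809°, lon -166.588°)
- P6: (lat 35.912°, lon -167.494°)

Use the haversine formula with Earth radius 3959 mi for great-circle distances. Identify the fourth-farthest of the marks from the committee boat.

Distance to each, sorted:
P7: 505.2 mi
P2: 433.4 mi
P5: 376.4 mi
P6: 356.7 mi
P4: 323.0 mi
P1: 259.0 mi
P3: 125.5 mi
The fourth-farthest is P6 at 356.7 mi.

P6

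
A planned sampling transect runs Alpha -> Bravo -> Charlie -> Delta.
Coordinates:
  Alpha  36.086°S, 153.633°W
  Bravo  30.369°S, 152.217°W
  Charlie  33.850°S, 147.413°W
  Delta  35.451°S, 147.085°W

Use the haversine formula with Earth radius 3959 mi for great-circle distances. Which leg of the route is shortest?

Leg distances:
Alpha→Bravo: 403.4 mi
Bravo→Charlie: 369.9 mi
Charlie→Delta: 112.2 mi
The shortest leg is Charlie–Delta at 112.2 mi.

Charlie–Delta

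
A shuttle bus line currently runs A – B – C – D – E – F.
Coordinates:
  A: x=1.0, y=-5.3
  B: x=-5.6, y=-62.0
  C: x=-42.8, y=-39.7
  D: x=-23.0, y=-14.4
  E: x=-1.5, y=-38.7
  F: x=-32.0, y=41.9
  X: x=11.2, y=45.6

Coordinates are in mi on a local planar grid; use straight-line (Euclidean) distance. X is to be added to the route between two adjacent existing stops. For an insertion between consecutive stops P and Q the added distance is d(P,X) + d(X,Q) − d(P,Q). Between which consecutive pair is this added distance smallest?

Added distance for inserting X between each consecutive pair:
A–B: 103.7 mi
B–C: 166.5 mi
C–D: 137.9 mi
D–E: 121.9 mi
E–F: 42.4 mi
Smallest added distance is 42.4 mi, inserting between E and F.

between E and F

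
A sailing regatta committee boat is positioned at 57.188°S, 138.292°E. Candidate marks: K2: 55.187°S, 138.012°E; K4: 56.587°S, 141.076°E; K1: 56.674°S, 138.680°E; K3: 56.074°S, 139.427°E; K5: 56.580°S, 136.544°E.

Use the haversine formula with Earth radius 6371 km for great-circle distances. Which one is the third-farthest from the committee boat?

K3

Distances from the committee boat (57.188°S, 138.292°E):
K2: 223.2 km
K4: 181.8 km
K3: 142.0 km
K5: 125.9 km
K1: 61.8 km
The third-farthest is K3 at 142.0 km.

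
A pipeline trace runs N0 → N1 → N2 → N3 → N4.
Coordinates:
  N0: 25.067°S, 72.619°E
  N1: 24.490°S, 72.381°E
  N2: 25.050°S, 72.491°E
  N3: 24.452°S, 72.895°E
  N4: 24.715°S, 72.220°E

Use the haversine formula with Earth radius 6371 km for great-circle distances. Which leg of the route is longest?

N2–N3

Leg distances:
N0→N1: 68.5 km
N1→N2: 63.3 km
N2→N3: 78.0 km
N3→N4: 74.3 km
The longest leg is N2–N3 at 78.0 km.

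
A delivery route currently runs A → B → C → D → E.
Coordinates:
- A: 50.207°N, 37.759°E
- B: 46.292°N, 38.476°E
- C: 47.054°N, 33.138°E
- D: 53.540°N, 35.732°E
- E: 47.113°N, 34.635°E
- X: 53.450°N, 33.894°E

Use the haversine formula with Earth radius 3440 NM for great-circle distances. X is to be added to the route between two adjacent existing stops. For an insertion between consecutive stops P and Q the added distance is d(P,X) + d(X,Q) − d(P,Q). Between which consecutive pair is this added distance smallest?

between C and D

Added distance for inserting X between each consecutive pair:
A–B: 469.6 NM
B–C: 625.2 NM
C–D: 49.1 NM
D–E: 59.2 NM
Smallest added distance is 49.1 NM, inserting between C and D.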